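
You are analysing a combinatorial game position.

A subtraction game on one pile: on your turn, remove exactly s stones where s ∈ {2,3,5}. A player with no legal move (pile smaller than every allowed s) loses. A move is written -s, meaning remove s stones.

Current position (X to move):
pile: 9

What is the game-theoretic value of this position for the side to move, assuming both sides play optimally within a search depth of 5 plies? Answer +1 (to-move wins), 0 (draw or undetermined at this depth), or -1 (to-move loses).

ply 1, X at 9 | -2=+1→7*; -3=-1→6; -5=-1→4
ply 2, O at 7 | -2=-1→5*; -3=-1→4; -5=-1→2
ply 3, X at 5 | -2=-1→3; -3=-1→2; -5=+1→0*
ply 4: 0 is terminal -1 (O); from 9 depth 5

value(9, X) = +1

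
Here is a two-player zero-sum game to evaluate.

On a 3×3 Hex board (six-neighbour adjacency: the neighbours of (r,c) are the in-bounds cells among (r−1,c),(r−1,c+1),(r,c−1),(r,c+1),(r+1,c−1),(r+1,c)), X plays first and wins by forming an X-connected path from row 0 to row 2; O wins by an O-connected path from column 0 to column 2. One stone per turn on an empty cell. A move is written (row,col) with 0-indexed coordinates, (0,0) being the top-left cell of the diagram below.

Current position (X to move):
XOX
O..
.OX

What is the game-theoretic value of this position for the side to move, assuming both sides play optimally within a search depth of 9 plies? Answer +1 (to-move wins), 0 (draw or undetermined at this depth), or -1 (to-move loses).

p1 X@[XOX/O../.OX]: (1,1)[XOX/OX./.OX]+1* (1,2)[XOX/O.X/.OX]+1 (2,0)[XOX/O../XOX]+1
p2 O@[XOX/OX./.OX]: (1,2)[XOX/OXO/.OX]-1* (2,0)[XOX/OX./OOX]-1
p3 X@[XOX/OXO/.OX]: (2,0)[XOX/OXO/XOX]+1*
p4 O@[XOX/OXO/XOX] terminal -1; root [XOX/O../.OX] d9

value(XOX/O../.OX, X) = +1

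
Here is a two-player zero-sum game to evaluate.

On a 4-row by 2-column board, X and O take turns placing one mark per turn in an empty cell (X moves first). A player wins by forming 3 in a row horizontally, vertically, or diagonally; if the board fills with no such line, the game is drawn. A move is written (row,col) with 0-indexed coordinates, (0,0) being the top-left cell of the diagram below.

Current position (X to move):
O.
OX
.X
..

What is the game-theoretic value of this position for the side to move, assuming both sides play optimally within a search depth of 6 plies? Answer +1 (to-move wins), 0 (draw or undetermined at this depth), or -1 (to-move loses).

p1 X@[O./OX/.X/..]: (0,1)[OX/OX/.X/..]+1* (2,0)[O./OX/XX/..]+1 (3,0)[O./OX/.X/X.]-1 (3,1)[O./OX/.X/.X]+1
p2 O@[OX/OX/.X/..] terminal -1; root [O./OX/.X/..] d6

value(O./OX/.X/.., X) = +1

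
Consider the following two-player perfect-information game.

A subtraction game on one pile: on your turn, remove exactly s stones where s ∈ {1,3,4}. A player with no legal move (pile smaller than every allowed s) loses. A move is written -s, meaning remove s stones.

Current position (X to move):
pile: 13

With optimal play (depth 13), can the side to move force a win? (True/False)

p1 X@[13]: -1[12]-1 -3[10]-1 -4[9]+1*
p2 O@[9]: -1[8]-1* -3[6]-1 -4[5]-1
p3 X@[8]: -1[7]+1* -3[5]-1 -4[4]-1
p4 O@[7]: -1[6]-1* -3[4]-1 -4[3]-1
p5 X@[6]: -1[5]-1 -3[3]-1 -4[2]+1*
p6 O@[2]: -1[1]-1*
p7 X@[1]: -1[0]+1*
p8 O@[0] terminal -1; root [13] d13

X winning at [13]: True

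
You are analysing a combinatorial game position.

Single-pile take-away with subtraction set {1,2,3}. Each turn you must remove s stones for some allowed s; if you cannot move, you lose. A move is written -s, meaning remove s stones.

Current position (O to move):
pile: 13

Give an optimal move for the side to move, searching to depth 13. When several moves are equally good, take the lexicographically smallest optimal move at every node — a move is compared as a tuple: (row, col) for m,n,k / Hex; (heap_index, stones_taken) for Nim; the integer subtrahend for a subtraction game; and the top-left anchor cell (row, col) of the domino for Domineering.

O's best at [13]: -1

[13] O move#1: -1:+1/12*, -2:-1/11, -3:-1/10
[12] X move#2: -1:-1/11*, -2:-1/10, -3:-1/9
[11] O move#3: -1:-1/10, -2:-1/9, -3:+1/8*
[8] X move#4: -1:-1/7*, -2:-1/6, -3:-1/5
[7] O move#5: -1:-1/6, -2:-1/5, -3:+1/4*
[4] X move#6: -1:-1/3*, -2:-1/2, -3:-1/1
[3] O move#7: -1:-1/2, -2:-1/1, -3:+1/0*
[0] end (terminal -1, X#8); searched 13 to 13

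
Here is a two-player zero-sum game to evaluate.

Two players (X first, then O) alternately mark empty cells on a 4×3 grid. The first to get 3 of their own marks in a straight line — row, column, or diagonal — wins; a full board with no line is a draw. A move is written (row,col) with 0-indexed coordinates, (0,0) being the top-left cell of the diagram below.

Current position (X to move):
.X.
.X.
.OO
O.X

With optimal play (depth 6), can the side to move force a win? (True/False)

p1 X@[.X./.X./.OO/O.X]: (0,0)[XX./.X./.OO/O.X]-1* (0,2)[.XX/.X./.OO/O.X]-1 (1,0)[.X./XX./.OO/O.X]-1 (1,2)[.X./.XX/.OO/O.X]-1 (2,0)[.X./.X./XOO/O.X]-1 (3,1)[.X./.X./.OO/OXX]-1
p2 O@[XX./.X./.OO/O.X]: (0,2)[XXO/.X./.OO/O.X]+1* (1,0)[XX./OX./.OO/O.X]-1 (1,2)[XX./.XO/.OO/O.X]+1 (2,0)[XX./.X./OOO/O.X]+1 (3,1)[XX./.X./.OO/OOX]-1
p3 X@[XXO/.X./.OO/O.X]: (1,0)[XXO/XX./.OO/O.X]-1* (1,2)[XXO/.XX/.OO/O.X]-1 (2,0)[XXO/.X./XOO/O.X]-1 (3,1)[XXO/.X./.OO/OXX]-1
p4 O@[XXO/XX./.OO/O.X]: (1,2)[XXO/XXO/.OO/O.X]+1* (2,0)[XXO/XX./OOO/O.X]+1 (3,1)[XXO/XX./.OO/OOX]-1
p5 X@[XXO/XXO/.OO/O.X] terminal -1; root [.X./.X./.OO/O.X] d6

X winning at [.X./.X./.OO/O.X]: False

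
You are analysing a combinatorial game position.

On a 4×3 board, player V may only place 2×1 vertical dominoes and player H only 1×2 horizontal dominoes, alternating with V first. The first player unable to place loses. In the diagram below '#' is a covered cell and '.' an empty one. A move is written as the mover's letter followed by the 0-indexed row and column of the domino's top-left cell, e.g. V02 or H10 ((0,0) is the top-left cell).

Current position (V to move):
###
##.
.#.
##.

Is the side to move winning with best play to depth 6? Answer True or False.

[###/##./.#./##.] V move#1: V12:+1/###/###/.##/##.*, V22:+1/###/##./.##/###
[###/###/.##/##.] end (terminal -1, H#2); searched ###/##./.#./##. to 6

V winning at [###/##./.#./##.]: True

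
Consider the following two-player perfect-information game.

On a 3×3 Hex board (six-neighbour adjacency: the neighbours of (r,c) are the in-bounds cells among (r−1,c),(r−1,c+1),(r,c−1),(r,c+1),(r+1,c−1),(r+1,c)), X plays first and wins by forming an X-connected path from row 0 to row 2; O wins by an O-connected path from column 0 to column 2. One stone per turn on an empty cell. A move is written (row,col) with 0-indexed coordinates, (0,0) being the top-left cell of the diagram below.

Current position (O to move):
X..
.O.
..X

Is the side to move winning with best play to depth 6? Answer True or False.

p1 O@[X../.O./..X]: (0,1)[XO./.O./..X]+1* (0,2)[X.O/.O./..X]+1 (1,0)[X../OO./..X]+1 (1,2)[X../.OO/..X]+1 (2,0)[X../.O./O.X]+1 (2,1)[X../.O./.OX]+1
p2 X@[XO./.O./..X]: (0,2)[XOX/.O./..X]-1* (1,0)[XO./XO./..X]-1 (1,2)[XO./.OX/..X]-1 (2,0)[XO./.O./X.X]-1 (2,1)[XO./.O./.XX]-1
p3 O@[XOX/.O./..X]: (1,0)[XOX/OO./..X]-1 (1,2)[XOX/.OO/..X]+1* (2,0)[XOX/.O./O.X]-1 (2,1)[XOX/.O./.OX]-1
p4 X@[XOX/.OO/..X]: (1,0)[XOX/XOO/..X]-1* (2,0)[XOX/.OO/X.X]-1 (2,1)[XOX/.OO/.XX]-1
p5 O@[XOX/XOO/..X]: (2,0)[XOX/XOO/O.X]+1* (2,1)[XOX/XOO/.OX]-1
p6 X@[XOX/XOO/O.X] terminal -1; root [X../.O./..X] d6

O winning at [X../.O./..X]: True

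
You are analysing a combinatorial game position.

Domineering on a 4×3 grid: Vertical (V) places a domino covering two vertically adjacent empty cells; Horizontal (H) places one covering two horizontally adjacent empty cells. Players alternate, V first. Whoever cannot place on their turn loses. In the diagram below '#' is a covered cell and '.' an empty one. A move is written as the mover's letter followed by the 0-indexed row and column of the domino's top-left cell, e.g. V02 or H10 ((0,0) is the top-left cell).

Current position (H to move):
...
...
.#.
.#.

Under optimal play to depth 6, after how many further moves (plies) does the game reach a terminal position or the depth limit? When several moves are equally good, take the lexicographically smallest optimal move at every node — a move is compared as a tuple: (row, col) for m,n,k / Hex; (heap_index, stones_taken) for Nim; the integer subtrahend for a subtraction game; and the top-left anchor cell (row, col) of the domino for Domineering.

ply 1, H at .../.../.#./.#. | H00=-1→##./.../.#./.#.*; H01=-1→.##/.../.#./.#.; H10=-1→.../##./.#./.#.; H11=-1→.../.##/.#./.#.
ply 2, V at ##./.../.#./.#. | V02=+1→###/..#/.#./.#.*; V10=+1→##./#../##./.#.; V12=+1→##./..#/.##/.#.; V20=+1→##./.../##./##.; V22=+1→##./.../.##/.##
ply 3, H at ###/..#/.#./.#. | H10=-1→###/###/.#./.#.*
ply 4, V at ###/###/.#./.#. | V20=+1→###/###/##./##.*; V22=+1→###/###/.##/.##
ply 5: ###/###/##./##. is terminal -1 (H); from .../.../.#./.#. depth 6

PV length from [.../.../.#./.#.]: 4 plies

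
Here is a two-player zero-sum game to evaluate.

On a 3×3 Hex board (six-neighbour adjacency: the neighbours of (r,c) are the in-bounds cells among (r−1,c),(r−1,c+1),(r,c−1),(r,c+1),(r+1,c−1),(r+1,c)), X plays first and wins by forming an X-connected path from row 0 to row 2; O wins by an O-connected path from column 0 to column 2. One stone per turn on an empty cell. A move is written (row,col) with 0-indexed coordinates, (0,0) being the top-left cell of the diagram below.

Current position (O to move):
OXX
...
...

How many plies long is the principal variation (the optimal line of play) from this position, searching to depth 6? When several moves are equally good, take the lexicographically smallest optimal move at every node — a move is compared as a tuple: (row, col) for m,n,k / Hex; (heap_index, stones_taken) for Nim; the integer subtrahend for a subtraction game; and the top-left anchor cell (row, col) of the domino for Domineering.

p1 O@[OXX/.../...]: (1,0)[OXX/O../...]-1* (1,1)[OXX/.O./...]-1 (1,2)[OXX/..O/...]-1 (2,0)[OXX/.../O..]-1 (2,1)[OXX/.../.O.]-1 (2,2)[OXX/.../..O]-1
p2 X@[OXX/O../...]: (1,1)[OXX/OX./...]+1* (1,2)[OXX/O.X/...]+1 (2,0)[OXX/O../X..]+1 (2,1)[OXX/O../.X.]+1 (2,2)[OXX/O../..X]+1
p3 O@[OXX/OX./...]: (1,2)[OXX/OXO/...]-1* (2,0)[OXX/OX./O..]-1 (2,1)[OXX/OX./.O.]-1 (2,2)[OXX/OX./..O]-1
p4 X@[OXX/OXO/...]: (2,0)[OXX/OXO/X..]+1* (2,1)[OXX/OXO/.X.]+1 (2,2)[OXX/OXO/..X]+1
p5 O@[OXX/OXO/X..] terminal -1; root [OXX/.../...] d6

PV length from [OXX/.../...]: 4 plies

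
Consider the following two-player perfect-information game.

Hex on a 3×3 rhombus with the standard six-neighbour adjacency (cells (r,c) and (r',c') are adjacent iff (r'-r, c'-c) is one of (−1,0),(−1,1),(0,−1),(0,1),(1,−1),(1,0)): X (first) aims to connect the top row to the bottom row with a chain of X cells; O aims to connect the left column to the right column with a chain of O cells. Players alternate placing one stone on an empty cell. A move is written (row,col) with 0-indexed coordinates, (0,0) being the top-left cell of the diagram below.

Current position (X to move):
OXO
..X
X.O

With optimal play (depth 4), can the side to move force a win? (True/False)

p1 X@[OXO/..X/X.O]: (1,0)[OXO/X.X/X.O]+1* (1,1)[OXO/.XX/X.O]+1 (2,1)[OXO/..X/XXO]+1
p2 O@[OXO/X.X/X.O] terminal -1; root [OXO/..X/X.O] d4

X winning at [OXO/..X/X.O]: True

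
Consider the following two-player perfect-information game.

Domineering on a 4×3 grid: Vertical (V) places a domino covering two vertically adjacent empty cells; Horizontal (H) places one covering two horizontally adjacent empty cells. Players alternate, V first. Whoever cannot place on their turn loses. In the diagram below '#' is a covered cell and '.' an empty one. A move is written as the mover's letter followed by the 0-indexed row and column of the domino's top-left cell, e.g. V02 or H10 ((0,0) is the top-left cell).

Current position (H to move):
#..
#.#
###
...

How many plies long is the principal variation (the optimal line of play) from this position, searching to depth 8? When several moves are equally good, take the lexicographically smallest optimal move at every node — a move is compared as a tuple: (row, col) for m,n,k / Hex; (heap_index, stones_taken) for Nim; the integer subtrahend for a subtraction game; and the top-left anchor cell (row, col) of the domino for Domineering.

ply 1, H at #../#.#/###/... | H01=+1→###/#.#/###/...*; H30=-1→#../#.#/###/##.; H31=-1→#../#.#/###/.##
ply 2: ###/#.#/###/... is terminal -1 (V); from #../#.#/###/... depth 8

PV length from [#../#.#/###/...]: 1 ply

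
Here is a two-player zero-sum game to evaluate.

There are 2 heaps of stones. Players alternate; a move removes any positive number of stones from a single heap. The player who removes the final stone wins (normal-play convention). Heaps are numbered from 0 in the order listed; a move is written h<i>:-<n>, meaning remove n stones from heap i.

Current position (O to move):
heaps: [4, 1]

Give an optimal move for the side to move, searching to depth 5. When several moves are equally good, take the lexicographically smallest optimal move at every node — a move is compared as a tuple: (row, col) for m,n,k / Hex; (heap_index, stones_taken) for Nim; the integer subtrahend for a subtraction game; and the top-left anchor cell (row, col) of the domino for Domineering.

O's best at [(4,1)]: h0:-3

p1 O@[(4,1)]: h0:-1[(3,1)]-1 h0:-2[(2,1)]-1 h0:-3[(1,1)]+1* h0:-4[(0,1)]-1 h1:-1[(4,0)]-1
p2 X@[(1,1)]: h0:-1[(0,1)]-1* h1:-1[(1,0)]-1
p3 O@[(0,1)]: h1:-1[(0,0)]+1*
p4 X@[(0,0)] terminal -1; root [(4,1)] d5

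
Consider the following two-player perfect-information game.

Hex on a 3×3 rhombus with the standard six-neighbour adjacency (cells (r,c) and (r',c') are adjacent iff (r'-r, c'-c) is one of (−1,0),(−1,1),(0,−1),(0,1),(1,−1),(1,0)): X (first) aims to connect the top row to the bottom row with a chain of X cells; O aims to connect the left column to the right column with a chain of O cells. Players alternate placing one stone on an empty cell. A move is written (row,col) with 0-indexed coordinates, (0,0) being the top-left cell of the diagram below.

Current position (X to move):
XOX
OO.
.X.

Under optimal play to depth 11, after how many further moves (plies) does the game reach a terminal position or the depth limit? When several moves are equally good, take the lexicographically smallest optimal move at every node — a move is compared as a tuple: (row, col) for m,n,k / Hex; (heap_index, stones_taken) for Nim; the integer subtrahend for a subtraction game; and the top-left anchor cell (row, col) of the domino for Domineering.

PV length from [XOX/OO./.X.]: 1 ply

[XOX/OO./.X.] X move#1: (1,2):+1/XOX/OOX/.X.*, (2,0):-1/XOX/OO./XX., (2,2):-1/XOX/OO./.XX
[XOX/OOX/.X.] end (terminal -1, O#2); searched XOX/OO./.X. to 11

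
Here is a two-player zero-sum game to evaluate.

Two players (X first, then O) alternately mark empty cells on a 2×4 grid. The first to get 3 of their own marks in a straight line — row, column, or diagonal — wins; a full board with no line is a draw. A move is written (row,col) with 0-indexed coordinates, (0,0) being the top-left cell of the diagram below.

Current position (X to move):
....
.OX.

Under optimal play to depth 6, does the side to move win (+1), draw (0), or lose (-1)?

value(..../.OX., X) = 0

ply 1, X at ..../.OX. | (0,0)=+0→X.../.OX.*; (0,1)=+0→.X../.OX.; (0,2)=+0→..X./.OX.; (0,3)=+0→...X/.OX.; (1,0)=+0→..../XOX.; (1,3)=+0→..../.OXX
ply 2, O at X.../.OX. | (0,1)=+0→XO../.OX.*; (0,2)=+0→X.O./.OX.; (0,3)=+0→X..O/.OX.; (1,0)=+0→X.../OOX.; (1,3)=+0→X.../.OXO
ply 3, X at XO../.OX. | (0,2)=+0→XOX./.OX.*; (0,3)=+0→XO.X/.OX.; (1,0)=+0→XO../XOX.; (1,3)=+0→XO../.OXX
ply 4, O at XOX./.OX. | (0,3)=+0→XOXO/.OX.*; (1,0)=+0→XOX./OOX.; (1,3)=+0→XOX./.OXO
ply 5, X at XOXO/.OX. | (1,0)=+0→XOXO/XOX.*; (1,3)=+0→XOXO/.OXX
ply 6, O at XOXO/XOX. | (1,3)=+0→XOXO/XOXO*
ply 7: XOXO/XOXO is terminal +0 (X); from ..../.OX. depth 6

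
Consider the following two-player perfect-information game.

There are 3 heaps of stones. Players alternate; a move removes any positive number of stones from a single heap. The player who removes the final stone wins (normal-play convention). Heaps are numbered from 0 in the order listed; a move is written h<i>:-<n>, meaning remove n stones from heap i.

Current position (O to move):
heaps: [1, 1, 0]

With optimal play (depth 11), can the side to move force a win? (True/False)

ply 1, O at (1,1,0) | h0:-1=-1→(0,1,0)*; h1:-1=-1→(1,0,0)
ply 2, X at (0,1,0) | h1:-1=+1→(0,0,0)*
ply 3: (0,0,0) is terminal -1 (O); from (1,1,0) depth 11

O winning at [(1,1,0)]: False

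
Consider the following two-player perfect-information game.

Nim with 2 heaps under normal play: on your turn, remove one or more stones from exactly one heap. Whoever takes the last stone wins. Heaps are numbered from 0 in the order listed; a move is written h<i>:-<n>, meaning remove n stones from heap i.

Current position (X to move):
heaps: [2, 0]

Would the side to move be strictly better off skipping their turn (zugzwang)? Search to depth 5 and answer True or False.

zugzwang((2,0), X) = False

ply 1, X at (2,0) | h0:-1=-1→(1,0); h0:-2=+1→(0,0)*
ply 2: (0,0) is terminal -1 (O); from (2,0) depth 5
pass branch (O moves first from the same position):
  | ply 1, O at (2,0) | h0:-1=-1→(1,0); h0:-2=+1→(0,0)*
  | ply 2: (0,0) is terminal -1 (X); from (2,0) depth 5
X moving scores +1; X passing scores -1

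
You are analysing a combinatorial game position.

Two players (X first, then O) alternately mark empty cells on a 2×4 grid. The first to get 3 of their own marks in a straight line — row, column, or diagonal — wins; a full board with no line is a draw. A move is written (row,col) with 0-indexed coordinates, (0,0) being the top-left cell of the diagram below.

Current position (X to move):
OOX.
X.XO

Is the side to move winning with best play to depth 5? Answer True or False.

X winning at [OOX./X.XO]: True

[OOX./X.XO] X move#1: (0,3):+0/OOXX/X.XO, (1,1):+1/OOX./XXXO*
[OOX./XXXO] end (terminal -1, O#2); searched OOX./X.XO to 5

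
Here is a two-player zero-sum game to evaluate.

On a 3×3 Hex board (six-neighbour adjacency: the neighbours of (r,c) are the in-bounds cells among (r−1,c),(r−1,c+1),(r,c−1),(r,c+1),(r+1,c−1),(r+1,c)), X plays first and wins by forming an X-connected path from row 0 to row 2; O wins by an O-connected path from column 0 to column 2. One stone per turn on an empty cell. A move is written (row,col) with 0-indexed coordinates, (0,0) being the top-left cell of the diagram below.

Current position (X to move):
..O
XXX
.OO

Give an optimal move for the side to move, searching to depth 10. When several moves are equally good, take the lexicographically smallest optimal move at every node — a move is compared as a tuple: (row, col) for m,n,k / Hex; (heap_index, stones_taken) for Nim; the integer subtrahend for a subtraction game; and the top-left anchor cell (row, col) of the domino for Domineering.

X's best at [..O/XXX/.OO]: (2,0)

ply 1, X at ..O/XXX/.OO | (0,0)=-1→X.O/XXX/.OO; (0,1)=-1→.XO/XXX/.OO; (2,0)=+1→..O/XXX/XOO*
ply 2, O at ..O/XXX/XOO | (0,0)=-1→O.O/XXX/XOO*; (0,1)=-1→.OO/XXX/XOO
ply 3, X at O.O/XXX/XOO | (0,1)=+1→OXO/XXX/XOO*
ply 4: OXO/XXX/XOO is terminal -1 (O); from ..O/XXX/.OO depth 10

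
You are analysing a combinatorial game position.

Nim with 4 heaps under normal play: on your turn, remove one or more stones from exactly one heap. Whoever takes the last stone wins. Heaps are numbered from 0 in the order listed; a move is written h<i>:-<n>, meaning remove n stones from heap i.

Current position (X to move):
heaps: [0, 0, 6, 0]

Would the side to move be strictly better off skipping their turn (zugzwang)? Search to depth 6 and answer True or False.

ply 1, X at (0,0,6,0) | h2:-1=-1→(0,0,5,0); h2:-2=-1→(0,0,4,0); h2:-3=-1→(0,0,3,0); h2:-4=-1→(0,0,2,0); h2:-5=-1→(0,0,1,0); h2:-6=+1→(0,0,0,0)*
ply 2: (0,0,0,0) is terminal -1 (O); from (0,0,6,0) depth 6
if X skipped the turn, O would face:
~ ply 1, O at (0,0,6,0) | h2:-1=-1→(0,0,5,0); h2:-2=-1→(0,0,4,0); h2:-3=-1→(0,0,3,0); h2:-4=-1→(0,0,2,0); h2:-5=-1→(0,0,1,0); h2:-6=+1→(0,0,0,0)*
~ ply 2: (0,0,0,0) is terminal -1 (X); from (0,0,6,0) depth 6
compare (X): move=+1 vs pass=-1

zugzwang((0,0,6,0), X) = False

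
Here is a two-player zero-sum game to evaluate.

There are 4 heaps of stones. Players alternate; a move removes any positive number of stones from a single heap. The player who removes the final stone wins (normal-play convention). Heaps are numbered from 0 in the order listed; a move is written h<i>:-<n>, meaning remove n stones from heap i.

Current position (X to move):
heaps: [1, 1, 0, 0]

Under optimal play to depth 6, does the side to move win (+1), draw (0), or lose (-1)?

[(1,1,0,0)] X move#1: h0:-1:-1/(0,1,0,0)*, h1:-1:-1/(1,0,0,0)
[(0,1,0,0)] O move#2: h1:-1:+1/(0,0,0,0)*
[(0,0,0,0)] end (terminal -1, X#3); searched (1,1,0,0) to 6

value((1,1,0,0), X) = -1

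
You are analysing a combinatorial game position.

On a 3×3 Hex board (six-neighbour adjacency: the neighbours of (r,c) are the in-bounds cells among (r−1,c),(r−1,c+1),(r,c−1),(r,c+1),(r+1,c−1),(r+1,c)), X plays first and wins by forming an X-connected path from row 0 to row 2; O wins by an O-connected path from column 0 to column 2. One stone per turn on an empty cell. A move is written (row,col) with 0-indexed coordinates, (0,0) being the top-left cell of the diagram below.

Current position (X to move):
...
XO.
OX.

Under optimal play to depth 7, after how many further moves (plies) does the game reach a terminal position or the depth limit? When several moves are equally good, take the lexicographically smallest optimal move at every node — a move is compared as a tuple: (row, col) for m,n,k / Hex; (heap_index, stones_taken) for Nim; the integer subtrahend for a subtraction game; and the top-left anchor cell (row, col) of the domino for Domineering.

PV length from [.../XO./OX.]: 4 plies

p1 X@[.../XO./OX.]: (0,0)[X../XO./OX.]-1* (0,1)[.X./XO./OX.]-1 (0,2)[..X/XO./OX.]-1 (1,2)[.../XOX/OX.]-1 (2,2)[.../XO./OXX]-1
p2 O@[X../XO./OX.]: (0,1)[XO./XO./OX.]+1* (0,2)[X.O/XO./OX.]+1 (1,2)[X../XOO/OX.]+1 (2,2)[X../XO./OXO]+1
p3 X@[XO./XO./OX.]: (0,2)[XOX/XO./OX.]-1* (1,2)[XO./XOX/OX.]-1 (2,2)[XO./XO./OXX]-1
p4 O@[XOX/XO./OX.]: (1,2)[XOX/XOO/OX.]+1* (2,2)[XOX/XO./OXO]-1
p5 X@[XOX/XOO/OX.] terminal -1; root [.../XO./OX.] d7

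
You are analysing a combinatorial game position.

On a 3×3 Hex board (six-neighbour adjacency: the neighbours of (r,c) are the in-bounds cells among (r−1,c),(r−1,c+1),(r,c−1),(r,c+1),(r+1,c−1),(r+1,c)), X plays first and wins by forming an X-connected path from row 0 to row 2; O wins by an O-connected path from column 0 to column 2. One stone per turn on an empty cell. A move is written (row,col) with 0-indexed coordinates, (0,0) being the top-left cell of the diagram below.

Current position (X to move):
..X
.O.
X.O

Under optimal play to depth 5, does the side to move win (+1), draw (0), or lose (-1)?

value(..X/.O./X.O, X) = +1

ply 1, X at ..X/.O./X.O | (0,0)=-1→X.X/.O./X.O; (0,1)=-1→.XX/.O./X.O; (1,0)=+1→..X/XO./X.O*; (1,2)=+1→..X/.OX/X.O; (2,1)=+1→..X/.O./XXO
ply 2, O at ..X/XO./X.O | (0,0)=-1→O.X/XO./X.O*; (0,1)=-1→.OX/XO./X.O; (1,2)=-1→..X/XOO/X.O; (2,1)=-1→..X/XO./XOO
ply 3, X at O.X/XO./X.O | (0,1)=+1→OXX/XO./X.O*; (1,2)=+1→O.X/XOX/X.O; (2,1)=+1→O.X/XO./XXO
ply 4: OXX/XO./X.O is terminal -1 (O); from ..X/.O./X.O depth 5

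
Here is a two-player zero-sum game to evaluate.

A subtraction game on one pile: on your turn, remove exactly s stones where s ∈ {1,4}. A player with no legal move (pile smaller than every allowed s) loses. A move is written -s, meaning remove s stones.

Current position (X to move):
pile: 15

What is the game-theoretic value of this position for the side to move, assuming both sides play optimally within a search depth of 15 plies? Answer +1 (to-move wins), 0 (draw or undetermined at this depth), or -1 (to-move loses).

value(15, X) = -1

[15] X move#1: -1:-1/14*, -4:-1/11
[14] O move#2: -1:-1/13, -4:+1/10*
[10] X move#3: -1:-1/9*, -4:-1/6
[9] O move#4: -1:-1/8, -4:+1/5*
[5] X move#5: -1:-1/4*, -4:-1/1
[4] O move#6: -1:-1/3, -4:+1/0*
[0] end (terminal -1, X#7); searched 15 to 15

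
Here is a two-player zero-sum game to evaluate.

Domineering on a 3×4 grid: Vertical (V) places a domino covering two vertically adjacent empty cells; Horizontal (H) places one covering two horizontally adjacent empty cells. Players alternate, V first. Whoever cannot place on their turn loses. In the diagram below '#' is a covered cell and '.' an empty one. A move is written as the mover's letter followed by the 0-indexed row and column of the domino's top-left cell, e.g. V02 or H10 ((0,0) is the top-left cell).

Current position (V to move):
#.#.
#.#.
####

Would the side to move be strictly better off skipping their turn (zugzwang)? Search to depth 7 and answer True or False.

p1 V@[#.#./#.#./####]: V01[###./###./####]+1* V03[#.##/#.##/####]+1
p2 H@[###./###./####] terminal -1; root [#.#./#.#./####] d7
if V skipped the turn, H would face:
~ p1 H@[#.#./#.#./####] terminal -1; root [#.#./#.#./####] d7
compare (V): move=+1 vs pass=+1

zugzwang(#.#./#.#./####, V) = False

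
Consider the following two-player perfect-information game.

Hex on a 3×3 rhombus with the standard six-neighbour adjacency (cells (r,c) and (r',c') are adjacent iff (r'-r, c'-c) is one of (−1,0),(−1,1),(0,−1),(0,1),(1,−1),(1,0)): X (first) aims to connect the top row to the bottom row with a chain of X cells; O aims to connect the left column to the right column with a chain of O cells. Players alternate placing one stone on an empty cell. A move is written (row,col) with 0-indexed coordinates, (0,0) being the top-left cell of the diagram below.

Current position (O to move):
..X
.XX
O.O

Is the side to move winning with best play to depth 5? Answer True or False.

[..X/.XX/O.O] O move#1: (0,0):-1/O.X/.XX/O.O, (0,1):-1/.OX/.XX/O.O, (1,0):-1/..X/OXX/O.O, (2,1):+1/..X/.XX/OOO*
[..X/.XX/OOO] end (terminal -1, X#2); searched ..X/.XX/O.O to 5

O winning at [..X/.XX/O.O]: True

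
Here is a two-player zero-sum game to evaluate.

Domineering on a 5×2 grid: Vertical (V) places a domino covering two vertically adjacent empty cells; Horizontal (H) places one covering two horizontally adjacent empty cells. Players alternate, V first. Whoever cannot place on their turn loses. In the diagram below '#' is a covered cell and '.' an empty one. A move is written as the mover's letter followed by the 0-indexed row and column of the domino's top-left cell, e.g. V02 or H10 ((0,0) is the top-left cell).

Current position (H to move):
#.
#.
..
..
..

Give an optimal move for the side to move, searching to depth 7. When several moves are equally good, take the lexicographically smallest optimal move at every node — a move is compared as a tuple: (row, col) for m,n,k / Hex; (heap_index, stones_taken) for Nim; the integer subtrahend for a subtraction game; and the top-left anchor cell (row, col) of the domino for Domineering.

H's best at [#./#./../../..]: H30

p1 H@[#./#./../../..]: H20[#./#./##/../..]-1 H30[#./#./../##/..]+1* H40[#./#./../../##]-1
p2 V@[#./#./../##/..]: V01[##/##/../##/..]-1* V11[#./##/.#/##/..]-1
p3 H@[##/##/../##/..]: H20[##/##/##/##/..]+1* H40[##/##/../##/##]+1
p4 V@[##/##/##/##/..] terminal -1; root [#./#./../../..] d7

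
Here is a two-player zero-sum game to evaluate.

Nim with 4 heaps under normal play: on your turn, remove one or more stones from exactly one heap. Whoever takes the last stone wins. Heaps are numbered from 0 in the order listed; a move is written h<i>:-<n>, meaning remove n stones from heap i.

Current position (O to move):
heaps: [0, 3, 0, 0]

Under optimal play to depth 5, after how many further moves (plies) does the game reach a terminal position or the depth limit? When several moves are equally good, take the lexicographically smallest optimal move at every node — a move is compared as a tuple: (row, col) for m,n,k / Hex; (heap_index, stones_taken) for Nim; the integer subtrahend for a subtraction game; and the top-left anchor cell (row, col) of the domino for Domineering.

p1 O@[(0,3,0,0)]: h1:-1[(0,2,0,0)]-1 h1:-2[(0,1,0,0)]-1 h1:-3[(0,0,0,0)]+1*
p2 X@[(0,0,0,0)] terminal -1; root [(0,3,0,0)] d5

PV length from [(0,3,0,0)]: 1 ply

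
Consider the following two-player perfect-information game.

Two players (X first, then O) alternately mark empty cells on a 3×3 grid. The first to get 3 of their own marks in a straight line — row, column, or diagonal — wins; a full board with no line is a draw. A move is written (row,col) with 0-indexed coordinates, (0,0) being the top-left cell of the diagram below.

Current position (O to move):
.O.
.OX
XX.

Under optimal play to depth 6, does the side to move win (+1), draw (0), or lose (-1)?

ply 1, O at .O./.OX/XX. | (0,0)=-1→OO./.OX/XX.; (0,2)=-1→.OO/.OX/XX.; (1,0)=-1→.O./OOX/XX.; (2,2)=+0→.O./.OX/XXO*
ply 2, X at .O./.OX/XXO | (0,0)=+0→XO./.OX/XXO*; (0,2)=-1→.OX/.OX/XXO; (1,0)=-1→.O./XOX/XXO
ply 3, O at XO./.OX/XXO | (0,2)=-1→XOO/.OX/XXO; (1,0)=+0→XO./OOX/XXO*
ply 4, X at XO./OOX/XXO | (0,2)=+0→XOX/OOX/XXO*
ply 5: XOX/OOX/XXO is terminal +0 (O); from .O./.OX/XX. depth 6

value(.O./.OX/XX., O) = 0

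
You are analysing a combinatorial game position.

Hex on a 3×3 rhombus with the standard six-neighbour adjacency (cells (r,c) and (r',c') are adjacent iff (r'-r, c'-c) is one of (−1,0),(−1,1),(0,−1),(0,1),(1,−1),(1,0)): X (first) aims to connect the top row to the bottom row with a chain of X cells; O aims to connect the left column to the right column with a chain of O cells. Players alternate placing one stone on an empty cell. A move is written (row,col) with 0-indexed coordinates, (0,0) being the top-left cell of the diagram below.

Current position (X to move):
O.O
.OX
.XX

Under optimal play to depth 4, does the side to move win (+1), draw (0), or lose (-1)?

value(O.O/.OX/.XX, X) = -1

p1 X@[O.O/.OX/.XX]: (0,1)[OXO/.OX/.XX]-1* (1,0)[O.O/XOX/.XX]-1 (2,0)[O.O/.OX/XXX]-1
p2 O@[OXO/.OX/.XX]: (1,0)[OXO/OOX/.XX]+1* (2,0)[OXO/.OX/OXX]+1
p3 X@[OXO/OOX/.XX] terminal -1; root [O.O/.OX/.XX] d4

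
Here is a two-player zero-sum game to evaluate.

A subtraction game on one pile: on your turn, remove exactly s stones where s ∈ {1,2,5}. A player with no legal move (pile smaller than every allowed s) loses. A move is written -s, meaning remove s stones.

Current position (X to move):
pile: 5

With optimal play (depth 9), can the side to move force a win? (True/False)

p1 X@[5]: -1[4]-1 -2[3]+1* -5[0]+1
p2 O@[3]: -1[2]-1* -2[1]-1
p3 X@[2]: -1[1]-1 -2[0]+1*
p4 O@[0] terminal -1; root [5] d9

X winning at [5]: True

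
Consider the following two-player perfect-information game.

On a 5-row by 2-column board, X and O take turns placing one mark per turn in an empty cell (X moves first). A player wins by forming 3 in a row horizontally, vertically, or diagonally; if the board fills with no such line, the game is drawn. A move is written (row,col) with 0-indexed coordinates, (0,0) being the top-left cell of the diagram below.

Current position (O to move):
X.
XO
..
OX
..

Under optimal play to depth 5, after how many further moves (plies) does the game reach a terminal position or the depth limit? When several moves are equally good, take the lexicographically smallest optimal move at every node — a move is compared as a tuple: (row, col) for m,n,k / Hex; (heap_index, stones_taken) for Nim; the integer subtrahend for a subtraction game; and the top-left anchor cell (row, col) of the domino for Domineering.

ply 1, O at X./XO/../OX/.. | (0,1)=-1→XO/XO/../OX/..; (2,0)=+0→X./XO/O./OX/..*; (2,1)=-1→X./XO/.O/OX/..; (4,0)=-1→X./XO/../OX/O.; (4,1)=-1→X./XO/../OX/.O
ply 2, X at X./XO/O./OX/.. | (0,1)=-1→XX/XO/O./OX/..; (2,1)=-1→X./XO/OX/OX/..; (4,0)=+0→X./XO/O./OX/X.*; (4,1)=-1→X./XO/O./OX/.X
ply 3, O at X./XO/O./OX/X. | (0,1)=+0→XO/XO/O./OX/X.*; (2,1)=+0→X./XO/OO/OX/X.; (4,1)=+0→X./XO/O./OX/XO
ply 4, X at XO/XO/O./OX/X. | (2,1)=+0→XO/XO/OX/OX/X.*; (4,1)=-1→XO/XO/O./OX/XX
ply 5, O at XO/XO/OX/OX/X. | (4,1)=+0→XO/XO/OX/OX/XO*
ply 6: XO/XO/OX/OX/XO is terminal +0 (X); from X./XO/../OX/.. depth 5

PV length from [X./XO/../OX/..]: 5 plies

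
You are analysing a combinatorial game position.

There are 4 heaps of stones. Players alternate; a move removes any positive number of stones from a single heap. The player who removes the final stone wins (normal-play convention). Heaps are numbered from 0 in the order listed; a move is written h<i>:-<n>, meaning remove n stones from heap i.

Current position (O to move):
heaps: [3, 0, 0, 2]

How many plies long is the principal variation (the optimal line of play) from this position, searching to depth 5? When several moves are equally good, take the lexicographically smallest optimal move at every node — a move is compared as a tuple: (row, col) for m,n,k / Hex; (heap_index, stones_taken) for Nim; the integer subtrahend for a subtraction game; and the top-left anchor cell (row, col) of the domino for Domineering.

PV length from [(3,0,0,2)]: 5 plies

p1 O@[(3,0,0,2)]: h0:-1[(2,0,0,2)]+1* h0:-2[(1,0,0,2)]-1 h0:-3[(0,0,0,2)]-1 h3:-1[(3,0,0,1)]-1 h3:-2[(3,0,0,0)]-1
p2 X@[(2,0,0,2)]: h0:-1[(1,0,0,2)]-1* h0:-2[(0,0,0,2)]-1 h3:-1[(2,0,0,1)]-1 h3:-2[(2,0,0,0)]-1
p3 O@[(1,0,0,2)]: h0:-1[(0,0,0,2)]-1 h3:-1[(1,0,0,1)]+1* h3:-2[(1,0,0,0)]-1
p4 X@[(1,0,0,1)]: h0:-1[(0,0,0,1)]-1* h3:-1[(1,0,0,0)]-1
p5 O@[(0,0,0,1)]: h3:-1[(0,0,0,0)]+1*
p6 X@[(0,0,0,0)] terminal -1; root [(3,0,0,2)] d5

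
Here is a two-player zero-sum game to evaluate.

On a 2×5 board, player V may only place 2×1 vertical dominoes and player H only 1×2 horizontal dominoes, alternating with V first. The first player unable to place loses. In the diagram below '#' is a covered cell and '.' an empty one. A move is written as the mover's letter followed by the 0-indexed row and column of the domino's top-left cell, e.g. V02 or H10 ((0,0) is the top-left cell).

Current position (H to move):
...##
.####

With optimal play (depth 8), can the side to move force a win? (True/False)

H winning at [...##/.####]: True

[...##/.####] H move#1: H00:+1/##.##/.####*, H01:-1/.####/.####
[##.##/.####] end (terminal -1, V#2); searched ...##/.#### to 8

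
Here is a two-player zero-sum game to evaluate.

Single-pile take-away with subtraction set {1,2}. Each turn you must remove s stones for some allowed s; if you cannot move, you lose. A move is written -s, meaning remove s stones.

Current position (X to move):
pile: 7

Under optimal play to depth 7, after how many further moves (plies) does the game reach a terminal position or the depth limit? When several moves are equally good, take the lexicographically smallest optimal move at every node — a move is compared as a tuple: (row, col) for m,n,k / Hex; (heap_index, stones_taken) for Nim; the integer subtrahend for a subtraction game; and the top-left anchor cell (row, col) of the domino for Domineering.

ply 1, X at 7 | -1=+1→6*; -2=-1→5
ply 2, O at 6 | -1=-1→5*; -2=-1→4
ply 3, X at 5 | -1=-1→4; -2=+1→3*
ply 4, O at 3 | -1=-1→2*; -2=-1→1
ply 5, X at 2 | -1=-1→1; -2=+1→0*
ply 6: 0 is terminal -1 (O); from 7 depth 7

PV length from [7]: 5 plies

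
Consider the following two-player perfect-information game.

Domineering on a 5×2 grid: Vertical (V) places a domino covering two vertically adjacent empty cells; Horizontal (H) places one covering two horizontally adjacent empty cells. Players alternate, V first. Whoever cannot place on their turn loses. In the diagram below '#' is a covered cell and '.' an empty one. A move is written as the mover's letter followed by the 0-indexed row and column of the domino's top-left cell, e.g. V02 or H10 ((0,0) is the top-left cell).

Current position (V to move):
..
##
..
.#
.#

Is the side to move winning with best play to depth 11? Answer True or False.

p1 V@[../##/../.#/.#]: V20[../##/#./##/.#]-1* V30[../##/../##/##]-1
p2 H@[../##/#./##/.#]: H00[##/##/#./##/.#]+1*
p3 V@[##/##/#./##/.#] terminal -1; root [../##/../.#/.#] d11

V winning at [../##/../.#/.#]: False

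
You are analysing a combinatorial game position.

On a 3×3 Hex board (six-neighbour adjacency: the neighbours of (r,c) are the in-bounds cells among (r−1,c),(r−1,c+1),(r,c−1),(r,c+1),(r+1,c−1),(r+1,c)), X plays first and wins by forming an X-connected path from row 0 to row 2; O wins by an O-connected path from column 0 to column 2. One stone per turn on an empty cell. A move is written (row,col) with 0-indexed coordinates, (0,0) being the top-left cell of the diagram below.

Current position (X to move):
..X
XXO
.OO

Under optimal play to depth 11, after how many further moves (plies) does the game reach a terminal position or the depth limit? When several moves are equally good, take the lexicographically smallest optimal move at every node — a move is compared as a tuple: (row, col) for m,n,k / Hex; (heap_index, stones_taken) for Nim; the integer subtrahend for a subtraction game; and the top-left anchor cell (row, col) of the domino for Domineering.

PV length from [..X/XXO/.OO]: 1 ply

ply 1, X at ..X/XXO/.OO | (0,0)=-1→X.X/XXO/.OO; (0,1)=-1→.XX/XXO/.OO; (2,0)=+1→..X/XXO/XOO*
ply 2: ..X/XXO/XOO is terminal -1 (O); from ..X/XXO/.OO depth 11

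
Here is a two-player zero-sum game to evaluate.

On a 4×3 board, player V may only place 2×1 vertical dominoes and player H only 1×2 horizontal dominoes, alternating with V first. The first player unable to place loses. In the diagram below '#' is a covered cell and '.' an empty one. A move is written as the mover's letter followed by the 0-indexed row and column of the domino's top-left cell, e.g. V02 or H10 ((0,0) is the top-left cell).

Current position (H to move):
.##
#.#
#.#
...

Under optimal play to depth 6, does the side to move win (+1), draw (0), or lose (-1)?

value(.##/#.#/#.#/..., H) = -1

p1 H@[.##/#.#/#.#/...]: H30[.##/#.#/#.#/##.]-1* H31[.##/#.#/#.#/.##]-1
p2 V@[.##/#.#/#.#/##.]: V11[.##/###/###/##.]+1*
p3 H@[.##/###/###/##.] terminal -1; root [.##/#.#/#.#/...] d6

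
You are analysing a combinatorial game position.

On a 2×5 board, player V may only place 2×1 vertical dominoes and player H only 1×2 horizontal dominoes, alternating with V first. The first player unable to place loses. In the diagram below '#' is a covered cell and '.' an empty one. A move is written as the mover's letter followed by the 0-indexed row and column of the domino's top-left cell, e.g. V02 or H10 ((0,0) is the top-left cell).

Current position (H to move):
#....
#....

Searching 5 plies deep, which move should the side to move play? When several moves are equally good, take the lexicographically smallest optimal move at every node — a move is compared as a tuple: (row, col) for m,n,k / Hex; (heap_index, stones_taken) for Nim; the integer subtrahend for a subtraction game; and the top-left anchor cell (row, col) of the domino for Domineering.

p1 H@[#..../#....]: H01[###../#....]-1 H02[#.##./#....]+1* H03[#..##/#....]-1 H11[#..../###..]-1 H12[#..../#.##.]+1 H13[#..../#..##]-1
p2 V@[#.##./#....]: V01[####./##...]-1* V04[#.###/#...#]-1
p3 H@[####./##...]: H12[####./####.]-1 H13[####./##.##]+1*
p4 V@[####./##.##] terminal -1; root [#..../#....] d5

H's best at [#..../#....]: H02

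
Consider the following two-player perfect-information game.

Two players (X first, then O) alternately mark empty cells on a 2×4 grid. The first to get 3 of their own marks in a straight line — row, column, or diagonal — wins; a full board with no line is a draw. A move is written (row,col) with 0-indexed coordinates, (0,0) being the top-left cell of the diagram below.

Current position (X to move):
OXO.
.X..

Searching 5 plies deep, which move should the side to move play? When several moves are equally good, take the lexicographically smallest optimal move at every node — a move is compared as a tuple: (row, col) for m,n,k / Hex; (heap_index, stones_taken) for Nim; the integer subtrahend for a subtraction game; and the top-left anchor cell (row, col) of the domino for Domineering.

X's best at [OXO./.X..]: (1,2)

p1 X@[OXO./.X..]: (0,3)[OXOX/.X..]+0 (1,0)[OXO./XX..]+0 (1,2)[OXO./.XX.]+1* (1,3)[OXO./.X.X]+0
p2 O@[OXO./.XX.]: (0,3)[OXOO/.XX.]-1* (1,0)[OXO./OXX.]-1 (1,3)[OXO./.XXO]-1
p3 X@[OXOO/.XX.]: (1,0)[OXOO/XXX.]+1* (1,3)[OXOO/.XXX]+1
p4 O@[OXOO/XXX.] terminal -1; root [OXO./.X..] d5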